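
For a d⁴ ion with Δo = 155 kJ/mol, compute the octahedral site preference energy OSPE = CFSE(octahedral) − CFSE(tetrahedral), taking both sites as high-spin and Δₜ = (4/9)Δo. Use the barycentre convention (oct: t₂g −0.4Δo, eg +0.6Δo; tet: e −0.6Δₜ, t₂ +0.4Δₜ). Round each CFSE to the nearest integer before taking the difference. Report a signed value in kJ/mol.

-65

Octahedral (high-spin): t₂g³ eg¹, CFSE = 3(−0.4) + 1(+0.6) = -0.6Δo = -0.6 × 155 = -93 kJ/mol.
In a tetrahedral site the filling is e² t₂²: CFSE(tet) = -0.4Δₜ = -0.4 × (4/9)(155) = -28 kJ/mol.
OSPE = -93 − (-28) = -65 kJ/mol.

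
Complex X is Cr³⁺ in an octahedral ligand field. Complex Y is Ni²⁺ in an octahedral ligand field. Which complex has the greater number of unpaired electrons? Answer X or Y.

X

X: Cr is in group 6, so Cr³⁺ is d³ (6 − 3 = 3); t2g^3 e_g^0 → 3 unpaired.
Y: Ni sits in group 10; removing 2 electrons leaves Ni²⁺ with 10 − 2 = 8 d electrons; t₂g⁶ eg² → 2 unpaired.
So X has more unpaired electrons.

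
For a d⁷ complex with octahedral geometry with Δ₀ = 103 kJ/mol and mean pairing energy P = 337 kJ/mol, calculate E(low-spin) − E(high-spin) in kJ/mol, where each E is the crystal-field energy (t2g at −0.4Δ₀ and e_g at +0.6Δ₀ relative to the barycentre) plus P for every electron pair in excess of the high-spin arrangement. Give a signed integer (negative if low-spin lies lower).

In the high-spin limit (t2g^5 e_g^2) the orbital term is -0.8Δ₀ = -82 kJ/mol, with no excess pairing.
For low-spin the configuration is t2g^6 e_g^1: orbital energy -1.8 × 103 = -185 kJ/mol, and 1 additional pair relative to high-spin adds 337 kJ/mol, giving 152 kJ/mol.
Thus E(LS) − E(HS) = 234 kJ/mol.

234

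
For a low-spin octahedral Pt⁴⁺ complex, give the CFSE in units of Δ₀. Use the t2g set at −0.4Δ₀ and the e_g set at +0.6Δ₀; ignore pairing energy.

-2.4 Δ₀

Pt⁴⁺: group 10, so d-count = 10 − 4 = 6.
Configuration: t2g^6 e_g^0.
CFSE = 6(-0.4Δ₀) + 0(0.6Δ₀) = -2.4Δ₀ + 0.0Δ₀ = -2.4Δ₀.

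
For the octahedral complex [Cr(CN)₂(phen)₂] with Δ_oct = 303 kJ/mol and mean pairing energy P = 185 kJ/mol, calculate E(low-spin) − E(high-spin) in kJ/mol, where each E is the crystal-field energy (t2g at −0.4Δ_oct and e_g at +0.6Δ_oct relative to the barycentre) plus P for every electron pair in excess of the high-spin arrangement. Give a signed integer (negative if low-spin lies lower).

Ligand charges: 2×(-1) from CN⁻ and 2×(+0) from phen sum to -2; with overall charge +0, Cr is +2.
Cr sits in group 6; removing 2 electrons leaves Cr²⁺ with 6 − 2 = 4 d electrons.
In the high-spin limit (t2g^3 e_g^1) the orbital term is -0.6Δ_oct = -182 kJ/mol, with no excess pairing.
Low-spin t2g^4 e_g^0 gives -1.6Δ_oct = -485 kJ/mol, but forming 1 extra pair costs 1P = 185 kJ/mol, so E(LS) = -485 + 185 = -300 kJ/mol.
The difference is -300 − (-182) = -118 kJ/mol, so low-spin lies lower.

-118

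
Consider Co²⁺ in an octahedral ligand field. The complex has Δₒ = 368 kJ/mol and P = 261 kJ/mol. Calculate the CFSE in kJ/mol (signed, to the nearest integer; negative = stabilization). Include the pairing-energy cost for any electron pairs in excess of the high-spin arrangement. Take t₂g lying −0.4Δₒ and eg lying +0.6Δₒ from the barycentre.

Group 9 minus oxidation state +2 gives a d⁷ configuration for Co²⁺.
With Δₒ > P the complex is low-spin.
That gives t₂g⁶ eg¹.
Orbital CFSE = -1.8Δₒ = -1.8 × 368 = -662 kJ/mol.
Excess pairs vs high-spin: 3 − 2 = 1; pairing cost = +261 kJ/mol.
Net CFSE = -662 + 261 = -401 kJ/mol.

-401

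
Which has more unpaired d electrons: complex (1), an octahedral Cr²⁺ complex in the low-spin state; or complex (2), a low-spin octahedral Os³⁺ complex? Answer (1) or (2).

(1): Cr is in group 6, so Cr²⁺ is d⁴ (6 − 2 = 4); t₂g⁴ eg⁰ → 2 unpaired.
(2): Os is in group 8, so Os³⁺ is d⁵ (8 − 3 = 5); t2g^5 e_g^0 → 1 unpaired.
So (1) has more unpaired electrons.

(1)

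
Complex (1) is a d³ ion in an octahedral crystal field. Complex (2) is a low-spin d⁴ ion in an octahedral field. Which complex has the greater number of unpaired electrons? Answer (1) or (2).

(1): For octahedral d³ the high- and low-spin configurations coincide; t2g^3 e_g^0 → 3 unpaired.
(2): t₂g⁴ eg⁰ → 2 unpaired.
So (1) has more unpaired electrons.

(1)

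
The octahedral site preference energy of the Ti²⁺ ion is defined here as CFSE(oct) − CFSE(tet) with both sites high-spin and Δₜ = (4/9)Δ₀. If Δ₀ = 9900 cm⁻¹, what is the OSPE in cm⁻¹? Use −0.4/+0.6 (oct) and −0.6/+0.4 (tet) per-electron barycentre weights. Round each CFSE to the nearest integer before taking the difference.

Group 4 minus oxidation state +2 gives a d² configuration for Ti²⁺.
Octahedral (high-spin): t2g^2 e_g^0, CFSE = 2(−0.4) + 0(+0.6) = -0.8Δ₀ = -0.8 × 9900 = -7920 cm⁻¹.
Tetrahedral e^2 t2^0 gives -1.2Δₜ = -1.2 × (4/9) × 9900 = -5280 cm⁻¹.
OSPE = -7920 − (-5280) = -2640 cm⁻¹.

-2640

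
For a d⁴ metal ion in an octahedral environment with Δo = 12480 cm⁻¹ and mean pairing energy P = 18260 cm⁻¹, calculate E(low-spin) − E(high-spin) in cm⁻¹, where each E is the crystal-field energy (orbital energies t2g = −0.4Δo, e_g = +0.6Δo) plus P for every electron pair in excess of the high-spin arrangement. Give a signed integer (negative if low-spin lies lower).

5780

In the high-spin limit (t2g^3 e_g^1) the orbital term is -0.6Δo = -7488 cm⁻¹, with no excess pairing.
Low-spin t2g^4 e_g^0 gives -1.6Δo = -19968 cm⁻¹, but forming 1 extra pair costs 1P = 18260 cm⁻¹, so E(LS) = -19968 + 18260 = -1708 cm⁻¹.
Thus E(LS) − E(HS) = 5780 cm⁻¹.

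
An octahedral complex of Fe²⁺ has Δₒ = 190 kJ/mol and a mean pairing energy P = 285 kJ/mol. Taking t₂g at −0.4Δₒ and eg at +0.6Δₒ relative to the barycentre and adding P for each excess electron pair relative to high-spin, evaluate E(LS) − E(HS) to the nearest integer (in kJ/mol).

190

Fe sits in group 8; removing 2 electrons leaves Fe²⁺ with 8 − 2 = 6 d electrons.
High-spin: t₂g⁴ eg², CFSE = -0.4Δₒ = -76 kJ/mol.
For low-spin the configuration is t₂g⁶ eg⁰: orbital energy -2.4 × 190 = -456 kJ/mol, and 2 additional pairs relative to high-spin add 570 kJ/mol, giving 114 kJ/mol.
E(LS) − E(HS) = 114 − (-76) = 190 kJ/mol.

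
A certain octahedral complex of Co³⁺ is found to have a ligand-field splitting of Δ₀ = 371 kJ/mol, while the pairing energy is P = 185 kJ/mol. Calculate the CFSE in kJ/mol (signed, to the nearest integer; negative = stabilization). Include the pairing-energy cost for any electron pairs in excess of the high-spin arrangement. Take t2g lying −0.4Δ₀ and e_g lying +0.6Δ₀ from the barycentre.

Co sits in group 9; removing 3 electrons leaves Co³⁺ with 9 − 3 = 6 d electrons.
Δ₀ > P, so pairing is preferred: the ground state is low-spin.
Filling d⁶ accordingly: t2g^6 e_g^0.
Orbital CFSE = -2.4Δ₀ = -2.4 × 371 = -890 kJ/mol.
Excess pairs vs high-spin: 3 − 1 = 2; pairing cost = +370 kJ/mol.
Net CFSE = -890 + 370 = -520 kJ/mol.

-520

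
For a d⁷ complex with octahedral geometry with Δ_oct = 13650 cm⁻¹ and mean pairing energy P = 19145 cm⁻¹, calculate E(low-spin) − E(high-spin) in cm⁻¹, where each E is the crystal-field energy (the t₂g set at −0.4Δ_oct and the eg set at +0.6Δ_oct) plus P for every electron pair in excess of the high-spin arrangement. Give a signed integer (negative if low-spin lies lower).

High-spin: t₂g⁵ eg², CFSE = -0.8Δ_oct = -10920 cm⁻¹.
Low-spin t₂g⁶ eg¹ gives -1.8Δ_oct = -24570 cm⁻¹, but forming 1 extra pair costs 1P = 19145 cm⁻¹, so E(LS) = -24570 + 19145 = -5425 cm⁻¹.
Thus E(LS) − E(HS) = 5495 cm⁻¹.

5495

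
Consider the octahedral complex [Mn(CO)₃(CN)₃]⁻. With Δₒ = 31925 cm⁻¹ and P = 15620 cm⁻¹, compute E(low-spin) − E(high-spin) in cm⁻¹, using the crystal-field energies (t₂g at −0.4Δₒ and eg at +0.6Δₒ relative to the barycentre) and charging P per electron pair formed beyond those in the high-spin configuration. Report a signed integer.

Ligand charges: 3×(+0) from CO and 3×(-1) from CN⁻ sum to -3; with overall charge -1, Mn is +2.
Mn sits in group 7; removing 2 electrons leaves Mn²⁺ with 7 − 2 = 5 d electrons.
In the high-spin limit (t₂g³ eg²) the orbital term is 0.0Δₒ = 0 cm⁻¹, with no excess pairing.
Low-spin: t₂g⁵ eg⁰, orbital CFSE = -2.0Δₒ = -63850 cm⁻¹; plus 2 excess pairs × P = +31240 cm⁻¹; total -32610 cm⁻¹.
The difference is -32610 − (0) = -32610 cm⁻¹, so low-spin lies lower.

-32610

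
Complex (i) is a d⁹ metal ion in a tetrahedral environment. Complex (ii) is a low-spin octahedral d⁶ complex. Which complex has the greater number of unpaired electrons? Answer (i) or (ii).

(i)

(i): Tetrahedral splitting is small, so the complex is high-spin; e⁴ t₂⁵ → 1 unpaired.
(ii): t2g^6 e_g^0 → 0 unpaired.
So (i) has more unpaired electrons.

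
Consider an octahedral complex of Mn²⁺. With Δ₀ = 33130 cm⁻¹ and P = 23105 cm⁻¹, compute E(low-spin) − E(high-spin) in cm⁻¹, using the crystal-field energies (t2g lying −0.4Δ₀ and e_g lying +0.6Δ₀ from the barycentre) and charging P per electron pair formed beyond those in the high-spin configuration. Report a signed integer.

-20050

Mn is in group 7, so Mn²⁺ is d⁵ (7 − 2 = 5).
In the high-spin limit (t2g^3 e_g^2) the orbital term is 0.0Δ₀ = 0 cm⁻¹, with no excess pairing.
Low-spin t2g^5 e_g^0 gives -2.0Δ₀ = -66260 cm⁻¹, but forming 2 extra pairs costs 2P = 46210 cm⁻¹, so E(LS) = -66260 + 46210 = -20050 cm⁻¹.
Thus E(LS) − E(HS) = -20050 cm⁻¹.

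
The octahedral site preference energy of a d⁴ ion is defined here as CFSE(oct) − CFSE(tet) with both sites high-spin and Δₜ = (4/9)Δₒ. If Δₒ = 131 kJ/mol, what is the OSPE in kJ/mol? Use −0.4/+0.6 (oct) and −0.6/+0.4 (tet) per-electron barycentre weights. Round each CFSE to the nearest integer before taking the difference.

-56

In an octahedral site d⁴ (HS) is t2g^3 e_g^1, giving CFSE(oct) = -0.6Δₒ = -79 kJ/mol.
Tetrahedral e^2 t2^2 gives -0.4Δₜ = -0.4 × (4/9) × 131 = -23 kJ/mol.
Subtracting, OSPE = -79 − (-23) = -56 kJ/mol.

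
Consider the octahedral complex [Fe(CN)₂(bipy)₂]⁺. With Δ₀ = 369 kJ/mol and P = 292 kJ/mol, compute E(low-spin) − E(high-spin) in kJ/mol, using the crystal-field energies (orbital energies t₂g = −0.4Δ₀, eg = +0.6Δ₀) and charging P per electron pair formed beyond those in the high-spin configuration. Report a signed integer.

-154

Ligand charges: 2×(-1) from CN⁻ and 2×(+0) from bipy sum to -2; with overall charge +1, Fe is +3.
Fe is in group 8, so Fe³⁺ is d⁵ (8 − 3 = 5).
High-spin: t₂g³ eg², CFSE = 0.0Δ₀ = 0 kJ/mol.
For low-spin the configuration is t₂g⁵ eg⁰: orbital energy -2.0 × 369 = -738 kJ/mol, and 2 additional pairs relative to high-spin add 584 kJ/mol, giving -154 kJ/mol.
Thus E(LS) − E(HS) = -154 kJ/mol.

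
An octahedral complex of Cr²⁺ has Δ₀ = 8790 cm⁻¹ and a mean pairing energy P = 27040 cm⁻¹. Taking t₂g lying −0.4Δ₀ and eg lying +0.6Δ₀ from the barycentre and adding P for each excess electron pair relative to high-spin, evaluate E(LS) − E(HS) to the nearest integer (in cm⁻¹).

Cr sits in group 6; removing 2 electrons leaves Cr²⁺ with 6 − 2 = 4 d electrons.
High-spin: t₂g³ eg¹, CFSE = -0.6Δ₀ = -5274 cm⁻¹.
Low-spin t₂g⁴ eg⁰ gives -1.6Δ₀ = -14064 cm⁻¹, but forming 1 extra pair costs 1P = 27040 cm⁻¹, so E(LS) = -14064 + 27040 = 12976 cm⁻¹.
Thus E(LS) − E(HS) = 18250 cm⁻¹.

18250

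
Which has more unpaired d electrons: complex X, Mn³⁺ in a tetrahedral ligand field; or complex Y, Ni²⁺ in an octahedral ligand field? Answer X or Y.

X

X: Mn sits in group 7; removing 3 electrons leaves Mn³⁺ with 7 − 3 = 4 d electrons; With tetrahedral geometry the complex is necessarily high-spin; e^2 t2^2 → 4 unpaired.
Y: Ni²⁺: group 10, so d-count = 10 − 2 = 8; For octahedral d⁸ the high- and low-spin configurations coincide; t₂g⁶ eg² → 2 unpaired.
So X has more unpaired electrons.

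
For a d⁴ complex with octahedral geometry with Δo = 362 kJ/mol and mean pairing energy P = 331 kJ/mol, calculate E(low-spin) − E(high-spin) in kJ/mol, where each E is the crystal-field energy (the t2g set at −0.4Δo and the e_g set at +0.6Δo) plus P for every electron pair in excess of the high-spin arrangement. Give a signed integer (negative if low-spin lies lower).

High-spin: t2g^3 e_g^1, CFSE = -0.6Δo = -217 kJ/mol.
Low-spin: t2g^4 e_g^0, orbital CFSE = -1.6Δo = -579 kJ/mol; plus 1 excess pair × P = +331 kJ/mol; total -248 kJ/mol.
The difference is -248 − (-217) = -31 kJ/mol, so low-spin lies lower.

-31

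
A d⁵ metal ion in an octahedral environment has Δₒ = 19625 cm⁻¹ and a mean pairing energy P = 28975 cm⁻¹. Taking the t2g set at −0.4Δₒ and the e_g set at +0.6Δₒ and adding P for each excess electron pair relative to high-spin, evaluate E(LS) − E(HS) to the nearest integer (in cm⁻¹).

High-spin d⁵ fills as t2g^3 e_g^2 with CFSE 3(−0.4) + 2(+0.6) = 0.0Δₒ = 0 cm⁻¹.
For low-spin the configuration is t2g^5 e_g^0: orbital energy -2.0 × 19625 = -39250 cm⁻¹, and 2 additional pairs relative to high-spin add 57950 cm⁻¹, giving 18700 cm⁻¹.
Thus E(LS) − E(HS) = 18700 cm⁻¹.

18700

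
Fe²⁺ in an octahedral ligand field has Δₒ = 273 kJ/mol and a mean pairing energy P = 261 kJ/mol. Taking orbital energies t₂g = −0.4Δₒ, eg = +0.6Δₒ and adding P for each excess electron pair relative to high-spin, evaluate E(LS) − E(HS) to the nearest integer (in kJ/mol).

Group 8 minus oxidation state +2 gives a d⁶ configuration for Fe²⁺.
High-spin d⁶ fills as t₂g⁴ eg² with CFSE 4(−0.4) + 2(+0.6) = -0.4Δₒ = -109 kJ/mol.
Low-spin: t₂g⁶ eg⁰, orbital CFSE = -2.4Δₒ = -655 kJ/mol; plus 2 excess pairs × P = +522 kJ/mol; total -133 kJ/mol.
Thus E(LS) − E(HS) = -24 kJ/mol.

-24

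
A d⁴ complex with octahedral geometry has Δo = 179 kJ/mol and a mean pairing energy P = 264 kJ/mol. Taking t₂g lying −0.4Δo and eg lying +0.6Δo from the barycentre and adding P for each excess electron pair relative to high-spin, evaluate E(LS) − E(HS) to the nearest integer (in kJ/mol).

85

High-spin: t₂g³ eg¹, CFSE = -0.6Δo = -107 kJ/mol.
Low-spin: t₂g⁴ eg⁰, orbital CFSE = -1.6Δo = -286 kJ/mol; plus 1 excess pair × P = +264 kJ/mol; total -22 kJ/mol.
The difference is -22 − (-107) = 85 kJ/mol, so high-spin lies lower.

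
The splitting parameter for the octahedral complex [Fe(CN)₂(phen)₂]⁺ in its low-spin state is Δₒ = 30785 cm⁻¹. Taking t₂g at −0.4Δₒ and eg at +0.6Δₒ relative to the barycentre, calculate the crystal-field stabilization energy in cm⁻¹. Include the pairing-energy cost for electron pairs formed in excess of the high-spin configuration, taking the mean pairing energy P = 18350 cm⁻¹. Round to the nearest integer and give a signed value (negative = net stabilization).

Ligand charges: 2×(-1) from CN⁻ and 2×(+0) from phen sum to -2; with overall charge +1, Fe is +3.
Fe³⁺: group 8, so d-count = 8 − 3 = 5.
Electron filling gives t₂g⁵ eg⁰.
The orbital stabilization is -2.0Δₒ = -2.0 × 30785 = -61570 cm⁻¹.
Relative to high-spin t₂g³ eg² (0 paired), the low-spin configuration has 2 additional pairs, contributing +2 × 18350 = +36700 cm⁻¹.
Net CFSE = -61570 + 36700 = -24870 cm⁻¹.

-24870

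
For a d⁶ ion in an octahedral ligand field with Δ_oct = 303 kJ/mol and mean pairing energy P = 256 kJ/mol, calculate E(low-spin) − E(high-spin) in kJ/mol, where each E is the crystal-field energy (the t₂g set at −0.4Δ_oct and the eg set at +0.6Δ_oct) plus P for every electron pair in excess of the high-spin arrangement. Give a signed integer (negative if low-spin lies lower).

-94

In the high-spin limit (t₂g⁴ eg²) the orbital term is -0.4Δ_oct = -121 kJ/mol, with no excess pairing.
Low-spin: t₂g⁶ eg⁰, orbital CFSE = -2.4Δ_oct = -727 kJ/mol; plus 2 excess pairs × P = +512 kJ/mol; total -215 kJ/mol.
The difference is -215 − (-121) = -94 kJ/mol, so low-spin lies lower.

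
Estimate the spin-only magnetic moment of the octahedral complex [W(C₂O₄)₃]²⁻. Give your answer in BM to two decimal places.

2.83 BM

Each C₂O₄²⁻ contributes -2; 3 × (-2) = -6. With overall charge -2, W is in the +4 oxidation state.
W is in group 6, so W⁴⁺ is d² (6 − 4 = 2).
Configuration: t₂g² eg⁰ → 2 unpaired electrons.
μ(spin-only) = √[2(2+2)] = √8 ≈ 2.83 BM.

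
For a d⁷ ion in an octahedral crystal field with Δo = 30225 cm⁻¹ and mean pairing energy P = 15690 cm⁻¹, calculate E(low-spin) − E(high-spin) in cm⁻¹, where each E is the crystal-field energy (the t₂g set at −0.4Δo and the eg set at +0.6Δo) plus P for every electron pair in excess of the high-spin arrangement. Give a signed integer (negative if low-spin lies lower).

-14535

High-spin: t₂g⁵ eg², CFSE = -0.8Δo = -24180 cm⁻¹.
Low-spin t₂g⁶ eg¹ gives -1.8Δo = -54405 cm⁻¹, but forming 1 extra pair costs 1P = 15690 cm⁻¹, so E(LS) = -54405 + 15690 = -38715 cm⁻¹.
E(LS) − E(HS) = -38715 − (-24180) = -14535 cm⁻¹.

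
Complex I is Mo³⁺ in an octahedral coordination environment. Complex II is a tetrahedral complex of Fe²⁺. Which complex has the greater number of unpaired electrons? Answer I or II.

I: Mo sits in group 6; removing 3 electrons leaves Mo³⁺ with 6 − 3 = 3 d electrons; For octahedral d³ the high- and low-spin configurations coincide; t₂g³ eg⁰ → 3 unpaired.
II: Fe sits in group 8; removing 2 electrons leaves Fe²⁺ with 8 − 2 = 6 d electrons; With tetrahedral geometry the complex is necessarily high-spin; e³ t₂³ → 4 unpaired.
So II has more unpaired electrons.

II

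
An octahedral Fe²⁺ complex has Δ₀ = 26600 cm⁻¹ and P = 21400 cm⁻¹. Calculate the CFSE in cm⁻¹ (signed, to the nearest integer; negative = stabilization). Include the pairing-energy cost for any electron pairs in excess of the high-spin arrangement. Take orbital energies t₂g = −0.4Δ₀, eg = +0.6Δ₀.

-21040

Fe is in group 8, so Fe²⁺ is d⁶ (8 − 2 = 6).
Here Δ₀ > P (26600 > 21400), so the low-spin state is favoured.
Configuration: t₂g⁶ eg⁰.
Orbital CFSE = -2.4Δ₀ = -2.4 × 26600 = -63840 cm⁻¹.
Excess pairs vs high-spin: 3 − 1 = 2; pairing cost = +42800 cm⁻¹.
Net CFSE = -63840 + 42800 = -21040 cm⁻¹.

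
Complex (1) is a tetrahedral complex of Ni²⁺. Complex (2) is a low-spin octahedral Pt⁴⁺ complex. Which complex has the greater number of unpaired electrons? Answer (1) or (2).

(1): Ni sits in group 10; removing 2 electrons leaves Ni²⁺ with 10 − 2 = 8 d electrons; Tetrahedral fields are weak (Δₜ ≈ 4/9 Δₒ), so electrons fill high-spin; e⁴ t₂⁴ → 2 unpaired.
(2): Pt⁴⁺: group 10, so d-count = 10 − 4 = 6; t2g^6 e_g^0 → 0 unpaired.
So (1) has more unpaired electrons.

(1)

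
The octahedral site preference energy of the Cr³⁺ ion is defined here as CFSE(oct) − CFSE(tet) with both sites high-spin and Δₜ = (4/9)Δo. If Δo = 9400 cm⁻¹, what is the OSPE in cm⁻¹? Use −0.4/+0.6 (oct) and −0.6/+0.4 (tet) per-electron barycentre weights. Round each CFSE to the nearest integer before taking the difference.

-7938

Cr³⁺: group 6, so d-count = 6 − 3 = 3.
Octahedral (high-spin): t₂g³ eg⁰, CFSE = 3(−0.4) + 0(+0.6) = -1.2Δo = -1.2 × 9400 = -11280 cm⁻¹.
Tetrahedral e² t₂¹ gives -0.8Δₜ = -0.8 × (4/9) × 9400 = -3342 cm⁻¹.
Subtracting, OSPE = -11280 − (-3342) = -7938 cm⁻¹.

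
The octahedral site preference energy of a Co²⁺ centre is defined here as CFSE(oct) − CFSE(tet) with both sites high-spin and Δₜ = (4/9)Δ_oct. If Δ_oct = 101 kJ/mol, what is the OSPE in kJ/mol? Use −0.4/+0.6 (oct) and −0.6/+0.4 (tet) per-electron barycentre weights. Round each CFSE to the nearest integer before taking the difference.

-27

Co is in group 9, so Co²⁺ is d⁷ (9 − 2 = 7).
Octahedral high-spin t2g^5 e_g^2: CFSE = -0.8 × 101 = -81 kJ/mol.
In a tetrahedral site the filling is e^4 t2^3: CFSE(tet) = -1.2Δₜ = -1.2 × (4/9)(101) = -54 kJ/mol.
OSPE = -81 − (-54) = -27 kJ/mol.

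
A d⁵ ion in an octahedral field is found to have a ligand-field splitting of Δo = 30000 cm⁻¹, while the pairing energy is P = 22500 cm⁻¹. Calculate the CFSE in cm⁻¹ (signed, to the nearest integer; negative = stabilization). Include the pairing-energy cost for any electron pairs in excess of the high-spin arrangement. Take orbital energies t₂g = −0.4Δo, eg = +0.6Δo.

-15000

With Δo > P the complex is low-spin.
Configuration: t₂g⁵ eg⁰.
Orbital CFSE = -2.0Δo = -2.0 × 30000 = -60000 cm⁻¹.
Excess pairs vs high-spin: 2 − 0 = 2; pairing cost = +45000 cm⁻¹.
Net CFSE = -60000 + 45000 = -15000 cm⁻¹.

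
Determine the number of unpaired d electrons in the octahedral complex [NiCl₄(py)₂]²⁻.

Ligand charges: 4×(-1) from Cl⁻ and 2×(+0) from py sum to -4; with overall charge -2, Ni is +2.
Ni²⁺: group 10, so d-count = 10 − 2 = 8.
Configuration: t₂g⁶ eg², giving 2 unpaired electrons.

2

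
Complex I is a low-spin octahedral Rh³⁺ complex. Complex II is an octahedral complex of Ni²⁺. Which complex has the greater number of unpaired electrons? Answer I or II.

I: Rh is in group 9, so Rh³⁺ is d⁶ (9 − 3 = 6); t2g^6 e_g^0 → 0 unpaired.
II: Ni sits in group 10; removing 2 electrons leaves Ni²⁺ with 10 − 2 = 8 d electrons; For octahedral d⁸ the high- and low-spin configurations coincide; t2g^6 e_g^2 → 2 unpaired.
So II has more unpaired electrons.

II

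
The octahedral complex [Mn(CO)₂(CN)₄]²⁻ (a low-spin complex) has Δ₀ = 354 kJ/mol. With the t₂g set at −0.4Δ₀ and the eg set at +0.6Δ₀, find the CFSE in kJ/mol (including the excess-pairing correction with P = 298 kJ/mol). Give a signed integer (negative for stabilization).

Ligand charges: 2×(+0) from CO and 4×(-1) from CN⁻ sum to -4; with overall charge -2, Mn is +2.
Mn sits in group 7; removing 2 electrons leaves Mn²⁺ with 7 − 2 = 5 d electrons.
The d⁵ electrons fill as t₂g⁵ eg⁰.
Orbital CFSE = 5(-0.4) + 0(0.6) = -2.0Δ₀ = -2.0 × 354 = -708 kJ/mol.
Relative to high-spin t₂g³ eg² (0 paired), the low-spin configuration has 2 additional pairs, contributing +2 × 298 = +596 kJ/mol.
Overall CFSE = -708 + 596 = -112 kJ/mol.

-112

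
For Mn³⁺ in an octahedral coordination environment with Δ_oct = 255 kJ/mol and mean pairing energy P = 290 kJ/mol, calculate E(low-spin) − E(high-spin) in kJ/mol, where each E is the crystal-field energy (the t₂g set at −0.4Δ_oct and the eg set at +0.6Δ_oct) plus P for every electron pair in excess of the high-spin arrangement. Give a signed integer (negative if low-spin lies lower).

Mn is in group 7, so Mn³⁺ is d⁴ (7 − 3 = 4).
In the high-spin limit (t₂g³ eg¹) the orbital term is -0.6Δ_oct = -153 kJ/mol, with no excess pairing.
For low-spin the configuration is t₂g⁴ eg⁰: orbital energy -1.6 × 255 = -408 kJ/mol, and 1 additional pair relative to high-spin adds 290 kJ/mol, giving -118 kJ/mol.
The difference is -118 − (-153) = 35 kJ/mol, so high-spin lies lower.

35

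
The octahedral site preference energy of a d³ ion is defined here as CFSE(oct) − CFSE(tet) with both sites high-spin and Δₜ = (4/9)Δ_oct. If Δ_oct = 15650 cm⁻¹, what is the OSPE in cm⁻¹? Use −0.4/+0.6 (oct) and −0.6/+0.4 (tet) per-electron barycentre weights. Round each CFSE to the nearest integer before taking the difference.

In an octahedral site d³ (HS) is t₂g³ eg⁰, giving CFSE(oct) = -1.2Δ_oct = -18780 cm⁻¹.
In a tetrahedral site the filling is e² t₂¹: CFSE(tet) = -0.8Δₜ = -0.8 × (4/9)(15650) = -5564 cm⁻¹.
Subtracting, OSPE = -18780 − (-5564) = -13216 cm⁻¹.

-13216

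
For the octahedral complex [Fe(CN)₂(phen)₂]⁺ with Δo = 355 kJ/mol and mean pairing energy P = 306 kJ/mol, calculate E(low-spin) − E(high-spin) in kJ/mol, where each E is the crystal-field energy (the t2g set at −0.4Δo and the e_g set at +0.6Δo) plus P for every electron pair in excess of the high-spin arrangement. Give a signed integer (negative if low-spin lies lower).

-98

Ligand charges: 2×(-1) from CN⁻ and 2×(+0) from phen sum to -2; with overall charge +1, Fe is +3.
Fe sits in group 8; removing 3 electrons leaves Fe³⁺ with 8 − 3 = 5 d electrons.
In the high-spin limit (t2g^3 e_g^2) the orbital term is 0.0Δo = 0 kJ/mol, with no excess pairing.
Low-spin t2g^5 e_g^0 gives -2.0Δo = -710 kJ/mol, but forming 2 extra pairs costs 2P = 612 kJ/mol, so E(LS) = -710 + 612 = -98 kJ/mol.
Thus E(LS) − E(HS) = -98 kJ/mol.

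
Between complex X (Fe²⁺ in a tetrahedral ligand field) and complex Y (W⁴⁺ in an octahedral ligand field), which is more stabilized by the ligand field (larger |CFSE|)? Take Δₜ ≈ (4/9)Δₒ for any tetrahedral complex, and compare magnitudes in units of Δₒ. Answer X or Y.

Y

X: Group 8 minus oxidation state +2 gives a d⁶ configuration for Fe²⁺; Tetrahedral splitting is small, so the complex is high-spin; e³ t₂³, CFSE = -0.6Δₜ ≈ -0.27Δₒ.
Y: Group 6 minus oxidation state +4 gives a d² configuration for W⁴⁺; t2g^2 e_g^0, CFSE = -0.8Δₒ.
So Y has the larger |CFSE|.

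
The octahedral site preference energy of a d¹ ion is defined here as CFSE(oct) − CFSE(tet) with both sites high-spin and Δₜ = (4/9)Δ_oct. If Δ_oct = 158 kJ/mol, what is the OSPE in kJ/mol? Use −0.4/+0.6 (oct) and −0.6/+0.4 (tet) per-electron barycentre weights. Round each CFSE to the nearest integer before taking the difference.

-21

Octahedral (high-spin): t₂g¹ eg⁰, CFSE = 1(−0.4) + 0(+0.6) = -0.4Δ_oct = -0.4 × 158 = -63 kJ/mol.
In a tetrahedral site the filling is e¹ t₂⁰: CFSE(tet) = -0.6Δₜ = -0.6 × (4/9)(158) = -42 kJ/mol.
OSPE = -63 − (-42) = -21 kJ/mol.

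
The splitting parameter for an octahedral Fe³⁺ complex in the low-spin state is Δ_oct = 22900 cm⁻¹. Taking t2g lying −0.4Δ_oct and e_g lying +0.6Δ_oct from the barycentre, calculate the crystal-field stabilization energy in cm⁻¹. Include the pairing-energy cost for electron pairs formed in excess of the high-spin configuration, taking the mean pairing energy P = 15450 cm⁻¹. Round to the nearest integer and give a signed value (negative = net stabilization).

-14900

Fe is in group 8, so Fe³⁺ is d⁵ (8 − 3 = 5).
Configuration: t2g^5 e_g^0.
CFSE(orbital) = 5×(-0.4Δ_oct) + 0×(0.6Δ_oct) = -2.0Δ_oct; with Δ_oct = 22900 cm⁻¹ that is -45800 cm⁻¹.
Pairing penalty: 2 pairs vs 0 in the high-spin reference → 2 extra × P = 30900 cm⁻¹.
Combining: -45800 + 30900 = -14900 cm⁻¹.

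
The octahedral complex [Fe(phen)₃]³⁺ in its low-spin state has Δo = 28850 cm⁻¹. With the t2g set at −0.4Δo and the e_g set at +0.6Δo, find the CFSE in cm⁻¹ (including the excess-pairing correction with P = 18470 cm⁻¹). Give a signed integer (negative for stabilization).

phen is neutral, so the +3 overall charge sits on Fe: oxidation state +3.
Fe³⁺: group 8, so d-count = 8 − 3 = 5.
Electron filling gives t2g^5 e_g^0.
CFSE(orbital) = 5×(-0.4Δo) + 0×(0.6Δo) = -2.0Δo; with Δo = 28850 cm⁻¹ that is -57700 cm⁻¹.
Relative to high-spin t2g^3 e_g^2 (0 paired), the low-spin configuration has 2 additional pairs, contributing +2 × 18470 = +36940 cm⁻¹.
Overall CFSE = -57700 + 36940 = -20760 cm⁻¹.

-20760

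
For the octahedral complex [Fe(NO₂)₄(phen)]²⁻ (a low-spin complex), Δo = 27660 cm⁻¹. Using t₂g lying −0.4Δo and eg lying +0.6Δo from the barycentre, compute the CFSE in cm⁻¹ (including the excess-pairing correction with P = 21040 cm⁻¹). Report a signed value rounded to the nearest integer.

-24304

Ligand charges: 4×(-1) from NO₂⁻ and 1×(+0) from phen sum to -4; with overall charge -2, Fe is +2.
Fe sits in group 8; removing 2 electrons leaves Fe²⁺ with 8 − 2 = 6 d electrons.
Configuration: t₂g⁶ eg⁰.
Orbital CFSE = 6(-0.4) + 0(0.6) = -2.4Δo = -2.4 × 27660 = -66384 cm⁻¹.
Pairing penalty: 3 pairs vs 1 in the high-spin reference → 2 extra × P = 42080 cm⁻¹.
Combining: -66384 + 42080 = -24304 cm⁻¹.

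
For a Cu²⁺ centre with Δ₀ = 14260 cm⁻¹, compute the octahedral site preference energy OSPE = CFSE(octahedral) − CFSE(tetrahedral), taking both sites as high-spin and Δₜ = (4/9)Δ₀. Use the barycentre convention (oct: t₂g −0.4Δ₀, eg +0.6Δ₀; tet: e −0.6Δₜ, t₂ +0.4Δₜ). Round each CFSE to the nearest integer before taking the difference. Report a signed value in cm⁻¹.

-6021

Group 11 minus oxidation state +2 gives a d⁹ configuration for Cu²⁺.
Octahedral (high-spin): t₂g⁶ eg³, CFSE = 6(−0.4) + 3(+0.6) = -0.6Δ₀ = -0.6 × 14260 = -8556 cm⁻¹.
In a tetrahedral site the filling is e⁴ t₂⁵: CFSE(tet) = -0.4Δₜ = -0.4 × (4/9)(14260) = -2535 cm⁻¹.
OSPE = CFSE(oct) − CFSE(tet) = -8556 − (-2535) = -6021 cm⁻¹.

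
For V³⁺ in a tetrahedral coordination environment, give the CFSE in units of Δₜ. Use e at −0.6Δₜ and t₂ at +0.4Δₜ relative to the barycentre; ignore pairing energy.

-1.2 Δₜ

Group 5 minus oxidation state +3 gives a d² configuration for V³⁺.
With tetrahedral geometry the complex is necessarily high-spin.
Configuration: e² t₂⁰.
CFSE = 2(-0.6Δₜ) + 0(0.4Δₜ) = -1.2Δₜ + 0.0Δₜ = -1.2Δₜ.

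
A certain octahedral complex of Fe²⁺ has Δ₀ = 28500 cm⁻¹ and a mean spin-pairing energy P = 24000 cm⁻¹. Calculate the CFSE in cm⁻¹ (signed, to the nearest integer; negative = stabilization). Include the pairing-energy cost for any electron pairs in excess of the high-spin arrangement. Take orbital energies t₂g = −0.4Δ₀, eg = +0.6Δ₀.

-20400

Fe sits in group 8; removing 2 electrons leaves Fe²⁺ with 8 − 2 = 6 d electrons.
With Δ₀ > P the complex is low-spin.
Configuration: t₂g⁶ eg⁰.
Orbital CFSE = -2.4Δ₀ = -2.4 × 28500 = -68400 cm⁻¹.
Excess pairs vs high-spin: 3 − 1 = 2; pairing cost = +48000 cm⁻¹.
Net CFSE = -68400 + 48000 = -20400 cm⁻¹.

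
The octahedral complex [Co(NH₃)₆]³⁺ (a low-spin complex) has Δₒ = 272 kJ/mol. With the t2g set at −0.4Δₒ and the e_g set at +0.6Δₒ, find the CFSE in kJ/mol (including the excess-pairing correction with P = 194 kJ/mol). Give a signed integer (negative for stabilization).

NH₃ is neutral, so the +3 overall charge sits on Co: oxidation state +3.
Co sits in group 9; removing 3 electrons leaves Co³⁺ with 9 − 3 = 6 d electrons.
Configuration: t2g^6 e_g^0.
The orbital stabilization is -2.4Δₒ = -2.4 × 272 = -653 kJ/mol.
Relative to high-spin t2g^4 e_g^2 (1 paired), the low-spin configuration has 2 additional pairs, contributing +2 × 194 = +388 kJ/mol.
Overall CFSE = -653 + 388 = -265 kJ/mol.

-265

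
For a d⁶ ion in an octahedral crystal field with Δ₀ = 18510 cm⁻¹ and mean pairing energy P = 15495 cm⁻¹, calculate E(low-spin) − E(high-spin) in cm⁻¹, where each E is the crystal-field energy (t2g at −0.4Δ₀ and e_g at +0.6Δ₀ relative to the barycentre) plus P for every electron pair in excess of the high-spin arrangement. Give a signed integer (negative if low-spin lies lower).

High-spin d⁶ fills as t2g^4 e_g^2 with CFSE 4(−0.4) + 2(+0.6) = -0.4Δ₀ = -7404 cm⁻¹.
Low-spin: t2g^6 e_g^0, orbital CFSE = -2.4Δ₀ = -44424 cm⁻¹; plus 2 excess pairs × P = +30990 cm⁻¹; total -13434 cm⁻¹.
E(LS) − E(HS) = -13434 − (-7404) = -6030 cm⁻¹.

-6030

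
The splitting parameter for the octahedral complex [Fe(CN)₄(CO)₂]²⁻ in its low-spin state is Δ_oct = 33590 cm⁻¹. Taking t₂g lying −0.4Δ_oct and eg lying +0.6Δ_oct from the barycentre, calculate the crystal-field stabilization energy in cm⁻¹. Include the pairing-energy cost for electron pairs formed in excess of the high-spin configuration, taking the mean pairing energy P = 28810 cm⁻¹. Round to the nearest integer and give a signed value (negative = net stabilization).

Ligand charges: 4×(-1) from CN⁻ and 2×(+0) from CO sum to -4; with overall charge -2, Fe is +2.
Fe sits in group 8; removing 2 electrons leaves Fe²⁺ with 8 − 2 = 6 d electrons.
Electron filling gives t₂g⁶ eg⁰.
CFSE(orbital) = 6×(-0.4Δ_oct) + 0×(0.6Δ_oct) = -2.4Δ_oct; with Δ_oct = 33590 cm⁻¹ that is -80616 cm⁻¹.
Relative to high-spin t₂g⁴ eg² (1 paired), the low-spin configuration has 2 additional pairs, contributing +2 × 28810 = +57620 cm⁻¹.
Combining: -80616 + 57620 = -22996 cm⁻¹.

-22996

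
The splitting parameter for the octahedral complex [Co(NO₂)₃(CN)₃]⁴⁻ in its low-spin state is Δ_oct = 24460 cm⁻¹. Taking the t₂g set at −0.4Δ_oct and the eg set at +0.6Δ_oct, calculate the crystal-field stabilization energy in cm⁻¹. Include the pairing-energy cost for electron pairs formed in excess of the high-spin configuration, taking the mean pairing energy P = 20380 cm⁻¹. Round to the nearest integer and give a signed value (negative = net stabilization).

-23648

Ligand charges: 3×(-1) from NO₂⁻ and 3×(-1) from CN⁻ sum to -6; with overall charge -4, Co is +2.
Co is in group 9, so Co²⁺ is d⁷ (9 − 2 = 7).
Electron filling gives t₂g⁶ eg¹.
The orbital stabilization is -1.8Δ_oct = -1.8 × 24460 = -44028 cm⁻¹.
Relative to high-spin t₂g⁵ eg² (2 paired), the low-spin configuration has 1 additional pair, contributing +1 × 20380 = +20380 cm⁻¹.
Combining: -44028 + 20380 = -23648 cm⁻¹.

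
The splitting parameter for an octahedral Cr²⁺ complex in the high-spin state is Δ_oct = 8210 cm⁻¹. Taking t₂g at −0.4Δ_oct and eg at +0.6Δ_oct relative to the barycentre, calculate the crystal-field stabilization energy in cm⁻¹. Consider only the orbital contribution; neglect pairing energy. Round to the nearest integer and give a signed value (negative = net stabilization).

-4926

Group 6 minus oxidation state +2 gives a d⁴ configuration for Cr²⁺.
Configuration: t₂g³ eg¹.
Orbital CFSE = 3(-0.4) + 1(0.6) = -0.6Δ_oct = -0.6 × 8210 = -4926 cm⁻¹.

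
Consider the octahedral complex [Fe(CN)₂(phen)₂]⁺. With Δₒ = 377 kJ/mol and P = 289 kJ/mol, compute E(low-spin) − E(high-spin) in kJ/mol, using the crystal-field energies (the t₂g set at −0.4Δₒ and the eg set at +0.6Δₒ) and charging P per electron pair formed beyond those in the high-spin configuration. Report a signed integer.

-176

Ligand charges: 2×(-1) from CN⁻ and 2×(+0) from phen sum to -2; with overall charge +1, Fe is +3.
Group 8 minus oxidation state +3 gives a d⁵ configuration for Fe³⁺.
High-spin: t₂g³ eg², CFSE = 0.0Δₒ = 0 kJ/mol.
For low-spin the configuration is t₂g⁵ eg⁰: orbital energy -2.0 × 377 = -754 kJ/mol, and 2 additional pairs relative to high-spin add 578 kJ/mol, giving -176 kJ/mol.
Thus E(LS) − E(HS) = -176 kJ/mol.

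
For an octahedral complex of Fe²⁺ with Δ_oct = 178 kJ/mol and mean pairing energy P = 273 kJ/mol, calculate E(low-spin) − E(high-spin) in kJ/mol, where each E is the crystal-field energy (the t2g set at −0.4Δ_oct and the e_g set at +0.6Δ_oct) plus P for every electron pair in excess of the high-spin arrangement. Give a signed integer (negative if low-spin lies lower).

190

Group 8 minus oxidation state +2 gives a d⁶ configuration for Fe²⁺.
In the high-spin limit (t2g^4 e_g^2) the orbital term is -0.4Δ_oct = -71 kJ/mol, with no excess pairing.
Low-spin t2g^6 e_g^0 gives -2.4Δ_oct = -427 kJ/mol, but forming 2 extra pairs costs 2P = 546 kJ/mol, so E(LS) = -427 + 546 = 119 kJ/mol.
The difference is 119 − (-71) = 190 kJ/mol, so high-spin lies lower.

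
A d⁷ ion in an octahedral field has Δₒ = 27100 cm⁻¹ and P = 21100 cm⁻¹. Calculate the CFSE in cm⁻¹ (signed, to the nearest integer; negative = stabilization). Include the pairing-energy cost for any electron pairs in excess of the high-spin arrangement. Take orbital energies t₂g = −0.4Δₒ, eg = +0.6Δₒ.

Since Δₒ = 27100 cm⁻¹ > P = 21100 cm⁻¹, the complex adopts the low-spin configuration.
That gives t₂g⁶ eg¹.
Orbital CFSE = -1.8Δₒ = -1.8 × 27100 = -48780 cm⁻¹.
Excess pairs vs high-spin: 3 − 2 = 1; pairing cost = +21100 cm⁻¹.
Net CFSE = -48780 + 21100 = -27680 cm⁻¹.

-27680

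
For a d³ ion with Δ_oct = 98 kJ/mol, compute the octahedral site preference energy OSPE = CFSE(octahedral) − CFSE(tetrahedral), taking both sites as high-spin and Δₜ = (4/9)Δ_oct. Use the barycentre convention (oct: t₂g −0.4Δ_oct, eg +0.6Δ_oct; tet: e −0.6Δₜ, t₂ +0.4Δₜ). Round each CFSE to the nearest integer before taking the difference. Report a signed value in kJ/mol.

-83

In an octahedral site d³ (HS) is t2g^3 e_g^0, giving CFSE(oct) = -1.2Δ_oct = -118 kJ/mol.
Tetrahedral e^2 t2^1 gives -0.8Δₜ = -0.8 × (4/9) × 98 = -35 kJ/mol.
OSPE = -118 − (-35) = -83 kJ/mol.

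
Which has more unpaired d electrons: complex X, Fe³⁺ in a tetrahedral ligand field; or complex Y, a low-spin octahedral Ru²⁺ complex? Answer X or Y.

X

X: Fe sits in group 8; removing 3 electrons leaves Fe³⁺ with 8 − 3 = 5 d electrons; With tetrahedral geometry the complex is necessarily high-spin; e² t₂³ → 5 unpaired.
Y: Ru is in group 8, so Ru²⁺ is d⁶ (8 − 2 = 6); t₂g⁶ eg⁰ → 0 unpaired.
So X has more unpaired electrons.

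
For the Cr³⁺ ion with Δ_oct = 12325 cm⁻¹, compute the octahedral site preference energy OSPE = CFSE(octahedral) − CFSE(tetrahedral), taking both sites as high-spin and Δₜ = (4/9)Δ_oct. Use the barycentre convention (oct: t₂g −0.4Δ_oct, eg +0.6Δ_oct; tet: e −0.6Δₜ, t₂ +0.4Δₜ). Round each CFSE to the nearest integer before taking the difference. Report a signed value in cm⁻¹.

-10408

Cr sits in group 6; removing 3 electrons leaves Cr³⁺ with 6 − 3 = 3 d electrons.
In an octahedral site d³ (HS) is t₂g³ eg⁰, giving CFSE(oct) = -1.2Δ_oct = -14790 cm⁻¹.
In a tetrahedral site the filling is e² t₂¹: CFSE(tet) = -0.8Δₜ = -0.8 × (4/9)(12325) = -4382 cm⁻¹.
Subtracting, OSPE = -14790 − (-4382) = -10408 cm⁻¹.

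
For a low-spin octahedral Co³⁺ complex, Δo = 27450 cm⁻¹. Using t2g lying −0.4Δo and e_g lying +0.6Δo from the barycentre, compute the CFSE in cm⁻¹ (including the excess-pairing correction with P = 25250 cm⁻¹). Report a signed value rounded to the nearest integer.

Co sits in group 9; removing 3 electrons leaves Co³⁺ with 9 − 3 = 6 d electrons.
The d⁶ electrons fill as t2g^6 e_g^0.
Orbital CFSE = 6(-0.4) + 0(0.6) = -2.4Δo = -2.4 × 27450 = -65880 cm⁻¹.
Relative to high-spin t2g^4 e_g^2 (1 paired), the low-spin configuration has 2 additional pairs, contributing +2 × 25250 = +50500 cm⁻¹.
Net CFSE = -65880 + 50500 = -15380 cm⁻¹.

-15380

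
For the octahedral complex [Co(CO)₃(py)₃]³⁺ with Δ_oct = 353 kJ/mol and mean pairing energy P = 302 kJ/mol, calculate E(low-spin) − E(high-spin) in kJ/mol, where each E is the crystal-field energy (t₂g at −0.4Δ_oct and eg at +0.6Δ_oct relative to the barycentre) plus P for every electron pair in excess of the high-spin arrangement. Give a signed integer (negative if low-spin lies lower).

Ligand charges: 3×(+0) from CO and 3×(+0) from py sum to +0; with overall charge +3, Co is +3.
Co is in group 9, so Co³⁺ is d⁶ (9 − 3 = 6).
In the high-spin limit (t₂g⁴ eg²) the orbital term is -0.4Δ_oct = -141 kJ/mol, with no excess pairing.
Low-spin t₂g⁶ eg⁰ gives -2.4Δ_oct = -847 kJ/mol, but forming 2 extra pairs costs 2P = 604 kJ/mol, so E(LS) = -847 + 604 = -243 kJ/mol.
Thus E(LS) − E(HS) = -102 kJ/mol.

-102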